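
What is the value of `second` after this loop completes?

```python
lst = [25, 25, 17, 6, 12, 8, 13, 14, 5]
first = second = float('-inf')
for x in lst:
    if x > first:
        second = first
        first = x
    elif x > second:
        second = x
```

Let's trace through this code step by step.

Initialize: lst = [25, 25, 17, 6, 12, 8, 13, 14, 5]
Initialize: first = -inf
Initialize: second = -inf
Entering loop: for x in lst:
After iteration 1: x = 25, first = 25, second = -inf
After iteration 2: x = 25, first = 25, second = 25
After iteration 3: x = 17, first = 25, second = 25
After iteration 4: x = 6, first = 25, second = 25
After iteration 5: x = 12, first = 25, second = 25
After iteration 6: x = 8, first = 25, second = 25
After iteration 7: x = 13, first = 25, second = 25
After iteration 8: x = 14, first = 25, second = 25
After iteration 9: x = 5, first = 25, second = 25
Loop ends.

Final answer: 25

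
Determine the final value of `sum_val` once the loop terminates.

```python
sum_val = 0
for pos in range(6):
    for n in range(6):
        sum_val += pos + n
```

Let's trace through this code step by step.

Initialize: sum_val = 0
Entering loop: for pos in range(6):
After iteration 1: pos = 0, sum_val = 15
After iteration 2: pos = 1, sum_val = 36
After iteration 3: pos = 2, sum_val = 63
After iteration 4: pos = 3, sum_val = 96
After iteration 5: pos = 4, sum_val = 135
After iteration 6: pos = 5, sum_val = 180
Loop ends.

Final answer: 180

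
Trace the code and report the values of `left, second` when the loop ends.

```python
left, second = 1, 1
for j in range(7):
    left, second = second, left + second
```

Let's trace through this code step by step.

Initialize: left = 1
Initialize: second = 1
Entering loop: for j in range(7):
After iteration 1: j = 0, left = 1, second = 2
After iteration 2: j = 1, left = 2, second = 3
After iteration 3: j = 2, left = 3, second = 5
After iteration 4: j = 3, left = 5, second = 8
After iteration 5: j = 4, left = 8, second = 13
After iteration 6: j = 5, left = 13, second = 21
After iteration 7: j = 6, left = 21, second = 34
Loop ends.

Final answer: 21, 34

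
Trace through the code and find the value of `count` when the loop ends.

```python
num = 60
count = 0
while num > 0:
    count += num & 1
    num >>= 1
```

Let's trace through this code step by step.

Initialize: num = 60
Initialize: count = 0
Entering loop: while num > 0:
After iteration 1: num = 30, count = 0
After iteration 2: num = 15, count = 0
After iteration 3: num = 7, count = 1
After iteration 4: num = 3, count = 2
After iteration 5: num = 1, count = 3
After iteration 6: num = 0, count = 4
Loop ends.

Final answer: 4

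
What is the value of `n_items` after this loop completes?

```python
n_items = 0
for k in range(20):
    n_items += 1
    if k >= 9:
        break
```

Let's trace through this code step by step.

Initialize: n_items = 0
Entering loop: for k in range(20):
After iteration 1: k = 0, n_items = 1
After iteration 2: k = 1, n_items = 2
After iteration 3: k = 2, n_items = 3
After iteration 4: k = 3, n_items = 4
After iteration 5: k = 4, n_items = 5
After iteration 6: k = 5, n_items = 6
After iteration 7: k = 6, n_items = 7
After iteration 8: k = 7, n_items = 8
After iteration 9: k = 8, n_items = 9
After iteration 10: k = 9, n_items = 10
Loop ends.

Final answer: 10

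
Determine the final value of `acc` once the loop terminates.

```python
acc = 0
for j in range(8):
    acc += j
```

Let's trace through this code step by step.

Initialize: acc = 0
Entering loop: for j in range(8):
After iteration 1: j = 0, acc = 0
After iteration 2: j = 1, acc = 1
After iteration 3: j = 2, acc = 3
After iteration 4: j = 3, acc = 6
After iteration 5: j = 4, acc = 10
After iteration 6: j = 5, acc = 15
After iteration 7: j = 6, acc = 21
After iteration 8: j = 7, acc = 28
Loop ends.

Final answer: 28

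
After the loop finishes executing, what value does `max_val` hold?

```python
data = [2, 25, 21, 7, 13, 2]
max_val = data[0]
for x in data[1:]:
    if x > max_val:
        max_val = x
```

Let's trace through this code step by step.

Initialize: data = [2, 25, 21, 7, 13, 2]
Initialize: max_val = 2
Entering loop: for x in data[1:]:
After iteration 1: x = 25, max_val = 25
After iteration 2: x = 21, max_val = 25
After iteration 3: x = 7, max_val = 25
After iteration 4: x = 13, max_val = 25
After iteration 5: x = 2, max_val = 25
Loop ends.

Final answer: 25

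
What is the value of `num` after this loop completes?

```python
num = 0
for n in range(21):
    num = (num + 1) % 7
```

Let's trace through this code step by step.

Initialize: num = 0
Entering loop: for n in range(21):
After iteration 1: n = 0, num = 1
After iteration 2: n = 1, num = 2
After iteration 3: n = 2, num = 3
After iteration 4: n = 3, num = 4
After iteration 5: n = 4, num = 5
After iteration 6: n = 5, num = 6
After iteration 7: n = 6, num = 0
After iteration 8: n = 7, num = 1
After iteration 9: n = 8, num = 2
After iteration 10: n = 9, num = 3
After iteration 11: n = 10, num = 4
After iteration 12: n = 11, num = 5
After iteration 13: n = 12, num = 6
After iteration 14: n = 13, num = 0
After iteration 15: n = 14, num = 1
After iteration 16: n = 15, num = 2
After iteration 17: n = 16, num = 3
After iteration 18: n = 17, num = 4
After iteration 19: n = 18, num = 5
After iteration 20: n = 19, num = 6
After iteration 21: n = 20, num = 0
Loop ends.

Final answer: 0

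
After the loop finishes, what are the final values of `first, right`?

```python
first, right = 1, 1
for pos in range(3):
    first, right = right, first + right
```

Let's trace through this code step by step.

Initialize: first = 1
Initialize: right = 1
Entering loop: for pos in range(3):
After iteration 1: pos = 0, first = 1, right = 2
After iteration 2: pos = 1, first = 2, right = 3
After iteration 3: pos = 2, first = 3, right = 5
Loop ends.

Final answer: 3, 5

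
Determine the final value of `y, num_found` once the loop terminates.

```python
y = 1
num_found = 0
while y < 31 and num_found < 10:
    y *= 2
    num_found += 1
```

Let's trace through this code step by step.

Initialize: y = 1
Initialize: num_found = 0
Entering loop: while y < 31 and num_found < 10:
After iteration 1: y = 2, num_found = 1
After iteration 2: y = 4, num_found = 2
After iteration 3: y = 8, num_found = 3
After iteration 4: y = 16, num_found = 4
After iteration 5: y = 32, num_found = 5
Loop ends.

Final answer: 32, 5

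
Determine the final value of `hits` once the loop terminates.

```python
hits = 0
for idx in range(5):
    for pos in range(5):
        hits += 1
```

Let's trace through this code step by step.

Initialize: hits = 0
Entering loop: for idx in range(5):
After iteration 1: idx = 0, hits = 5
After iteration 2: idx = 1, hits = 10
After iteration 3: idx = 2, hits = 15
After iteration 4: idx = 3, hits = 20
After iteration 5: idx = 4, hits = 25
Loop ends.

Final answer: 25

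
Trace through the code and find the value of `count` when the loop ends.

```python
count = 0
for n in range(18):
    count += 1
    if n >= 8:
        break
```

Let's trace through this code step by step.

Initialize: count = 0
Entering loop: for n in range(18):
After iteration 1: n = 0, count = 1
After iteration 2: n = 1, count = 2
After iteration 3: n = 2, count = 3
After iteration 4: n = 3, count = 4
After iteration 5: n = 4, count = 5
After iteration 6: n = 5, count = 6
After iteration 7: n = 6, count = 7
After iteration 8: n = 7, count = 8
After iteration 9: n = 8, count = 9
Loop ends.

Final answer: 9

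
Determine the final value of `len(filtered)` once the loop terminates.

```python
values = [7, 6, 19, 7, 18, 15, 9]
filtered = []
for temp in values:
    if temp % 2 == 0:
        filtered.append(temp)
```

Let's trace through this code step by step.

Initialize: values = [7, 6, 19, 7, 18, 15, 9]
Initialize: filtered = []
Entering loop: for temp in values:
After iteration 1: temp = 7, filtered = []
After iteration 2: temp = 6, filtered = [6]
After iteration 3: temp = 19, filtered = [6]
After iteration 4: temp = 7, filtered = [6]
After iteration 5: temp = 18, filtered = [6, 18]
After iteration 6: temp = 15, filtered = [6, 18]
After iteration 7: temp = 9, filtered = [6, 18]
Loop ends.
len(filtered) = 2

Final answer: 2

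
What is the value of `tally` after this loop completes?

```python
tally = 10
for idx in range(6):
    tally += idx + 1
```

Let's trace through this code step by step.

Initialize: tally = 10
Entering loop: for idx in range(6):
After iteration 1: idx = 0, tally = 11
After iteration 2: idx = 1, tally = 13
After iteration 3: idx = 2, tally = 16
After iteration 4: idx = 3, tally = 20
After iteration 5: idx = 4, tally = 25
After iteration 6: idx = 5, tally = 31
Loop ends.

Final answer: 31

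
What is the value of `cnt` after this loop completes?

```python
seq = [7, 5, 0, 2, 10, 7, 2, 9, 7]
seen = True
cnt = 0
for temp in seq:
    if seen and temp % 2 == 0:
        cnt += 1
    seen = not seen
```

Let's trace through this code step by step.

Initialize: seq = [7, 5, 0, 2, 10, 7, 2, 9, 7]
Initialize: seen = True
Initialize: cnt = 0
Entering loop: for temp in seq:
After iteration 1: temp = 7, seen = False, cnt = 0
After iteration 2: temp = 5, seen = True, cnt = 0
After iteration 3: temp = 0, seen = False, cnt = 1
After iteration 4: temp = 2, seen = True, cnt = 1
After iteration 5: temp = 10, seen = False, cnt = 2
After iteration 6: temp = 7, seen = True, cnt = 2
After iteration 7: temp = 2, seen = False, cnt = 3
After iteration 8: temp = 9, seen = True, cnt = 3
After iteration 9: temp = 7, seen = False, cnt = 3
Loop ends.

Final answer: 3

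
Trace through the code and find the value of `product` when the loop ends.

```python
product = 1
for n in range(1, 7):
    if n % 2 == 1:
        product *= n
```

Let's trace through this code step by step.

Initialize: product = 1
Entering loop: for n in range(1, 7):
After iteration 1: n = 1, product = 1
After iteration 2: n = 2, product = 1
After iteration 3: n = 3, product = 3
After iteration 4: n = 4, product = 3
After iteration 5: n = 5, product = 15
After iteration 6: n = 6, product = 15
Loop ends.

Final answer: 15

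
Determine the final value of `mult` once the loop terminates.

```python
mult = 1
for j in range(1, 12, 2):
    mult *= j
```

Let's trace through this code step by step.

Initialize: mult = 1
Entering loop: for j in range(1, 12, 2):
After iteration 1: j = 1, mult = 1
After iteration 2: j = 3, mult = 3
After iteration 3: j = 5, mult = 15
After iteration 4: j = 7, mult = 105
After iteration 5: j = 9, mult = 945
After iteration 6: j = 11, mult = 10395
Loop ends.

Final answer: 10395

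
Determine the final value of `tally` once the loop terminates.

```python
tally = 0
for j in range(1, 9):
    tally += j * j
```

Let's trace through this code step by step.

Initialize: tally = 0
Entering loop: for j in range(1, 9):
After iteration 1: j = 1, tally = 1
After iteration 2: j = 2, tally = 5
After iteration 3: j = 3, tally = 14
After iteration 4: j = 4, tally = 30
After iteration 5: j = 5, tally = 55
After iteration 6: j = 6, tally = 91
After iteration 7: j = 7, tally = 140
After iteration 8: j = 8, tally = 204
Loop ends.

Final answer: 204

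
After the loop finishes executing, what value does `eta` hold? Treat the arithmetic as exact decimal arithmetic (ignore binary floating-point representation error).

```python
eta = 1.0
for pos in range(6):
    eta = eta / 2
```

Let's trace through this code step by step.

Initialize: eta = 1.0
Entering loop: for pos in range(6):
After iteration 1: pos = 0, eta = 0.5
After iteration 2: pos = 1, eta = 0.25
After iteration 3: pos = 2, eta = 0.125
After iteration 4: pos = 3, eta = 0.0625
After iteration 5: pos = 4, eta = 0.03125
After iteration 6: pos = 5, eta = 0.015625
Loop ends.

Final answer: 0.015625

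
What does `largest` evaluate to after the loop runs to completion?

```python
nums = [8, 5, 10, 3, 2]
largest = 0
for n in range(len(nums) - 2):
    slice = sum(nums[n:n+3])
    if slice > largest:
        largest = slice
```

Let's trace through this code step by step.

Initialize: nums = [8, 5, 10, 3, 2]
Initialize: largest = 0
Entering loop: for n in range(len(nums) - 2):
After iteration 1: n = 0, largest = 23, slice = 23
After iteration 2: n = 1, largest = 23, slice = 18
After iteration 3: n = 2, largest = 23, slice = 15
Loop ends.

Final answer: 23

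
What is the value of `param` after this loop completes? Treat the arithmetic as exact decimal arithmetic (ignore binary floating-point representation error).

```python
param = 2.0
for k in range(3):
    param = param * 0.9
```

Let's trace through this code step by step.

Initialize: param = 2.0
Entering loop: for k in range(3):
After iteration 1: k = 0, param = 1.8
After iteration 2: k = 1, param = 1.62
After iteration 3: k = 2, param = 1.458
Loop ends.

Final answer: 1.458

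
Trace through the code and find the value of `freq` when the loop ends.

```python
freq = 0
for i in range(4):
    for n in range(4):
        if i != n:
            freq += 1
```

Let's trace through this code step by step.

Initialize: freq = 0
Entering loop: for i in range(4):
After iteration 1: i = 0, freq = 3
After iteration 2: i = 1, freq = 6
After iteration 3: i = 2, freq = 9
After iteration 4: i = 3, freq = 12
Loop ends.

Final answer: 12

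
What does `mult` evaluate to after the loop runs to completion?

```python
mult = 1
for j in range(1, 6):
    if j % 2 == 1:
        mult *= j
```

Let's trace through this code step by step.

Initialize: mult = 1
Entering loop: for j in range(1, 6):
After iteration 1: j = 1, mult = 1
After iteration 2: j = 2, mult = 1
After iteration 3: j = 3, mult = 3
After iteration 4: j = 4, mult = 3
After iteration 5: j = 5, mult = 15
Loop ends.

Final answer: 15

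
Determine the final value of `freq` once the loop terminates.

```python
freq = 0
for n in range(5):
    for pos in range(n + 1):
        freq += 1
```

Let's trace through this code step by step.

Initialize: freq = 0
Entering loop: for n in range(5):
After iteration 1: n = 0, freq = 1, pos = 0
After iteration 2: n = 1, freq = 3, pos = 1
After iteration 3: n = 2, freq = 6, pos = 2
After iteration 4: n = 3, freq = 10, pos = 3
After iteration 5: n = 4, freq = 15, pos = 4
Loop ends.

Final answer: 15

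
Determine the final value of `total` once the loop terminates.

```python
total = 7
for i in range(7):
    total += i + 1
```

Let's trace through this code step by step.

Initialize: total = 7
Entering loop: for i in range(7):
After iteration 1: i = 0, total = 8
After iteration 2: i = 1, total = 10
After iteration 3: i = 2, total = 13
After iteration 4: i = 3, total = 17
After iteration 5: i = 4, total = 22
After iteration 6: i = 5, total = 28
After iteration 7: i = 6, total = 35
Loop ends.

Final answer: 35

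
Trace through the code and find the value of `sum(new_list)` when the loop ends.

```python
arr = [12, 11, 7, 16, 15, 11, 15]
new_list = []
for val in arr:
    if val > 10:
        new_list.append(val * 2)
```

Let's trace through this code step by step.

Initialize: arr = [12, 11, 7, 16, 15, 11, 15]
Initialize: new_list = []
Entering loop: for val in arr:
After iteration 1: val = 12, new_list = [24]
After iteration 2: val = 11, new_list = [24, 22]
After iteration 3: val = 7, new_list = [24, 22]
After iteration 4: val = 16, new_list = [24, 22, 32]
After iteration 5: val = 15, new_list = [24, 22, 32, 30]
After iteration 6: val = 11, new_list = [24, 22, 32, 30, 22]
After iteration 7: val = 15, new_list = [24, 22, 32, 30, 22, 30]
Loop ends.
sum(new_list) = 160

Final answer: 160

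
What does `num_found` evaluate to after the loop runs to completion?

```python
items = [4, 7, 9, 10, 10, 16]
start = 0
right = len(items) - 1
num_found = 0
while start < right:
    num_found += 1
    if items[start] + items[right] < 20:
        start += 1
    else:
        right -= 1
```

Let's trace through this code step by step.

Initialize: items = [4, 7, 9, 10, 10, 16]
Initialize: start = 0
Initialize: right = 5
Initialize: num_found = 0
Entering loop: while start < right:
After iteration 1: start = 0, right = 4, num_found = 1
After iteration 2: start = 1, right = 4, num_found = 2
After iteration 3: start = 2, right = 4, num_found = 3
After iteration 4: start = 3, right = 4, num_found = 4
After iteration 5: start = 3, right = 3, num_found = 5
Loop ends.

Final answer: 5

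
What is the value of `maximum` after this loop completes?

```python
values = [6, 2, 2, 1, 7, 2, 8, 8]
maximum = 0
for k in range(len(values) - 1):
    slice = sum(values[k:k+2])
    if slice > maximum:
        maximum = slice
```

Let's trace through this code step by step.

Initialize: values = [6, 2, 2, 1, 7, 2, 8, 8]
Initialize: maximum = 0
Entering loop: for k in range(len(values) - 1):
After iteration 1: k = 0, maximum = 8, slice = 8
After iteration 2: k = 1, maximum = 8, slice = 4
After iteration 3: k = 2, maximum = 8, slice = 3
After iteration 4: k = 3, maximum = 8, slice = 8
After iteration 5: k = 4, maximum = 9, slice = 9
After iteration 6: k = 5, maximum = 10, slice = 10
After iteration 7: k = 6, maximum = 16, slice = 16
Loop ends.

Final answer: 16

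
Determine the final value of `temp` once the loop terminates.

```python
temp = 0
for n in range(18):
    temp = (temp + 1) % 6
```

Let's trace through this code step by step.

Initialize: temp = 0
Entering loop: for n in range(18):
After iteration 1: n = 0, temp = 1
After iteration 2: n = 1, temp = 2
After iteration 3: n = 2, temp = 3
After iteration 4: n = 3, temp = 4
After iteration 5: n = 4, temp = 5
After iteration 6: n = 5, temp = 0
After iteration 7: n = 6, temp = 1
After iteration 8: n = 7, temp = 2
After iteration 9: n = 8, temp = 3
After iteration 10: n = 9, temp = 4
After iteration 11: n = 10, temp = 5
After iteration 12: n = 11, temp = 0
After iteration 13: n = 12, temp = 1
After iteration 14: n = 13, temp = 2
After iteration 15: n = 14, temp = 3
After iteration 16: n = 15, temp = 4
After iteration 17: n = 16, temp = 5
After iteration 18: n = 17, temp = 0
Loop ends.

Final answer: 0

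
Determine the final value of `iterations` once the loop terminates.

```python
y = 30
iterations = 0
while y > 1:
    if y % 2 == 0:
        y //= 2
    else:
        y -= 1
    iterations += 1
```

Let's trace through this code step by step.

Initialize: y = 30
Initialize: iterations = 0
Entering loop: while y > 1:
After iteration 1: y = 15, iterations = 1
After iteration 2: y = 14, iterations = 2
After iteration 3: y = 7, iterations = 3
After iteration 4: y = 6, iterations = 4
After iteration 5: y = 3, iterations = 5
After iteration 6: y = 2, iterations = 6
After iteration 7: y = 1, iterations = 7
Loop ends.

Final answer: 7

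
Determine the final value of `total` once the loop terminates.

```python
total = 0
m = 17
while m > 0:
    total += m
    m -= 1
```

Let's trace through this code step by step.

Initialize: total = 0
Initialize: m = 17
Entering loop: while m > 0:
After iteration 1: total = 17, m = 16
After iteration 2: total = 33, m = 15
After iteration 3: total = 48, m = 14
After iteration 4: total = 62, m = 13
After iteration 5: total = 75, m = 12
After iteration 6: total = 87, m = 11
After iteration 7: total = 98, m = 10
After iteration 8: total = 108, m = 9
After iteration 9: total = 117, m = 8
After iteration 10: total = 125, m = 7
After iteration 11: total = 132, m = 6
After iteration 12: total = 138, m = 5
After iteration 13: total = 143, m = 4
After iteration 14: total = 147, m = 3
After iteration 15: total = 150, m = 2
After iteration 16: total = 152, m = 1
After iteration 17: total = 153, m = 0
Loop ends.

Final answer: 153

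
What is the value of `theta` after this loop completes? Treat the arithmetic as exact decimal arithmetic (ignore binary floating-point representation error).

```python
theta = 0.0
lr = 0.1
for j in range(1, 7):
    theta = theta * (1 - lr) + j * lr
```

Let's trace through this code step by step.

Initialize: theta = 0.0
Initialize: lr = 0.1
Entering loop: for j in range(1, 7):
After iteration 1: j = 1, theta = 0.1
After iteration 2: j = 2, theta = 0.29
After iteration 3: j = 3, theta = 0.561
After iteration 4: j = 4, theta = 0.9049
After iteration 5: j = 5, theta = 1.31441
After iteration 6: j = 6, theta = 1.782969
Loop ends.

Final answer: 1.782969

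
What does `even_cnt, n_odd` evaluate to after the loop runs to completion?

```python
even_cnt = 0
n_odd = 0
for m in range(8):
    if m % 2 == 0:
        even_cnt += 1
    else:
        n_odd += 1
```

Let's trace through this code step by step.

Initialize: even_cnt = 0
Initialize: n_odd = 0
Entering loop: for m in range(8):
After iteration 1: m = 0, even_cnt = 1, n_odd = 0
After iteration 2: m = 1, even_cnt = 1, n_odd = 1
After iteration 3: m = 2, even_cnt = 2, n_odd = 1
After iteration 4: m = 3, even_cnt = 2, n_odd = 2
After iteration 5: m = 4, even_cnt = 3, n_odd = 2
After iteration 6: m = 5, even_cnt = 3, n_odd = 3
After iteration 7: m = 6, even_cnt = 4, n_odd = 3
After iteration 8: m = 7, even_cnt = 4, n_odd = 4
Loop ends.

Final answer: 4, 4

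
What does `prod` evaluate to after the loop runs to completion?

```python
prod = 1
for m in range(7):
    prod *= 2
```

Let's trace through this code step by step.

Initialize: prod = 1
Entering loop: for m in range(7):
After iteration 1: m = 0, prod = 2
After iteration 2: m = 1, prod = 4
After iteration 3: m = 2, prod = 8
After iteration 4: m = 3, prod = 16
After iteration 5: m = 4, prod = 32
After iteration 6: m = 5, prod = 64
After iteration 7: m = 6, prod = 128
Loop ends.

Final answer: 128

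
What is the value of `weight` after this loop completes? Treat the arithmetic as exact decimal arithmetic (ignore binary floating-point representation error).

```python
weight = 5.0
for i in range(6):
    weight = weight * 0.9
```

Let's trace through this code step by step.

Initialize: weight = 5.0
Entering loop: for i in range(6):
After iteration 1: i = 0, weight = 4.5
After iteration 2: i = 1, weight = 4.05
After iteration 3: i = 2, weight = 3.645
After iteration 4: i = 3, weight = 3.2805
After iteration 5: i = 4, weight = 2.95245
After iteration 6: i = 5, weight = 2.657205
Loop ends.

Final answer: 2.657205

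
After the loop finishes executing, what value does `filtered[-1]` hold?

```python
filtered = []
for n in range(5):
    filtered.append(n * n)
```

Let's trace through this code step by step.

Initialize: filtered = []
Entering loop: for n in range(5):
After iteration 1: n = 0, filtered = [0]
After iteration 2: n = 1, filtered = [0, 1]
After iteration 3: n = 2, filtered = [0, 1, 4]
After iteration 4: n = 3, filtered = [0, 1, 4, 9]
After iteration 5: n = 4, filtered = [0, 1, 4, 9, 16]
Loop ends.
filtered[-1] = 16

Final answer: 16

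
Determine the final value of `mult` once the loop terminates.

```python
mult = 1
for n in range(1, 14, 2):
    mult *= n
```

Let's trace through this code step by step.

Initialize: mult = 1
Entering loop: for n in range(1, 14, 2):
After iteration 1: n = 1, mult = 1
After iteration 2: n = 3, mult = 3
After iteration 3: n = 5, mult = 15
After iteration 4: n = 7, mult = 105
After iteration 5: n = 9, mult = 945
After iteration 6: n = 11, mult = 10395
After iteration 7: n = 13, mult = 135135
Loop ends.

Final answer: 135135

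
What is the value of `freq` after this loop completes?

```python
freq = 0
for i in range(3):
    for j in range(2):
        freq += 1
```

Let's trace through this code step by step.

Initialize: freq = 0
Entering loop: for i in range(3):
After iteration 1: i = 0, freq = 2
After iteration 2: i = 1, freq = 4
After iteration 3: i = 2, freq = 6
Loop ends.

Final answer: 6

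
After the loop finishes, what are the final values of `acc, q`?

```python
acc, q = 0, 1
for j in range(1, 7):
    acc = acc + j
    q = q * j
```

Let's trace through this code step by step.

Initialize: acc = 0
Initialize: q = 1
Entering loop: for j in range(1, 7):
After iteration 1: j = 1, acc = 1, q = 1
After iteration 2: j = 2, acc = 3, q = 2
After iteration 3: j = 3, acc = 6, q = 6
After iteration 4: j = 4, acc = 10, q = 24
After iteration 5: j = 5, acc = 15, q = 120
After iteration 6: j = 6, acc = 21, q = 720
Loop ends.

Final answer: 21, 720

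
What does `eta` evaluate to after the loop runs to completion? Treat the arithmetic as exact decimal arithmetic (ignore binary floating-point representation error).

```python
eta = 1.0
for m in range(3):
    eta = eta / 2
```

Let's trace through this code step by step.

Initialize: eta = 1.0
Entering loop: for m in range(3):
After iteration 1: m = 0, eta = 0.5
After iteration 2: m = 1, eta = 0.25
After iteration 3: m = 2, eta = 0.125
Loop ends.

Final answer: 0.125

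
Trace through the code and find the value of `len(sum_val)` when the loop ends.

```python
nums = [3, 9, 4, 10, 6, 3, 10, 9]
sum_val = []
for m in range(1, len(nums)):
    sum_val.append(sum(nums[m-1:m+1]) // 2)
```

Let's trace through this code step by step.

Initialize: nums = [3, 9, 4, 10, 6, 3, 10, 9]
Initialize: sum_val = []
Entering loop: for m in range(1, len(nums)):
After iteration 1: m = 1, sum_val = [6]
After iteration 2: m = 2, sum_val = [6, 6]
After iteration 3: m = 3, sum_val = [6, 6, 7]
After iteration 4: m = 4, sum_val = [6, 6, 7, 8]
After iteration 5: m = 5, sum_val = [6, 6, 7, 8, 4]
After iteration 6: m = 6, sum_val = [6, 6, 7, 8, 4, 6]
After iteration 7: m = 7, sum_val = [6, 6, 7, 8, 4, 6, 9]
Loop ends.
len(sum_val) = 7

Final answer: 7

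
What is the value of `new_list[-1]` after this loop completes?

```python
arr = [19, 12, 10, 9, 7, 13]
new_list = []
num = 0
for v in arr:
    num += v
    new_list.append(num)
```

Let's trace through this code step by step.

Initialize: arr = [19, 12, 10, 9, 7, 13]
Initialize: new_list = []
Initialize: num = 0
Entering loop: for v in arr:
After iteration 1: v = 19, new_list = [19], num = 19
After iteration 2: v = 12, new_list = [19, 31], num = 31
After iteration 3: v = 10, new_list = [19, 31, 41], num = 41
After iteration 4: v = 9, new_list = [19, 31, 41, 50], num = 50
After iteration 5: v = 7, new_list = [19, 31, 41, 50, 57], num = 57
After iteration 6: v = 13, new_list = [19, 31, 41, 50, 57, 70], num = 70
Loop ends.
new_list[-1] = 70

Final answer: 70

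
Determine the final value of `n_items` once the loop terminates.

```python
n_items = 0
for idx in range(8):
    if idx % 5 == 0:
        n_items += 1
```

Let's trace through this code step by step.

Initialize: n_items = 0
Entering loop: for idx in range(8):
After iteration 1: idx = 0, n_items = 1
After iteration 2: idx = 1, n_items = 1
After iteration 3: idx = 2, n_items = 1
After iteration 4: idx = 3, n_items = 1
After iteration 5: idx = 4, n_items = 1
After iteration 6: idx = 5, n_items = 2
After iteration 7: idx = 6, n_items = 2
After iteration 8: idx = 7, n_items = 2
Loop ends.

Final answer: 2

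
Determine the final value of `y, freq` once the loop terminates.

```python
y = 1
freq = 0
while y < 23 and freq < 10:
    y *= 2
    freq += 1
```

Let's trace through this code step by step.

Initialize: y = 1
Initialize: freq = 0
Entering loop: while y < 23 and freq < 10:
After iteration 1: y = 2, freq = 1
After iteration 2: y = 4, freq = 2
After iteration 3: y = 8, freq = 3
After iteration 4: y = 16, freq = 4
After iteration 5: y = 32, freq = 5
Loop ends.

Final answer: 32, 5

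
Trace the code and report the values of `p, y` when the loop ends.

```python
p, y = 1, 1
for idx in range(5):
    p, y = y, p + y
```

Let's trace through this code step by step.

Initialize: p = 1
Initialize: y = 1
Entering loop: for idx in range(5):
After iteration 1: idx = 0, p = 1, y = 2
After iteration 2: idx = 1, p = 2, y = 3
After iteration 3: idx = 2, p = 3, y = 5
After iteration 4: idx = 3, p = 5, y = 8
After iteration 5: idx = 4, p = 8, y = 13
Loop ends.

Final answer: 8, 13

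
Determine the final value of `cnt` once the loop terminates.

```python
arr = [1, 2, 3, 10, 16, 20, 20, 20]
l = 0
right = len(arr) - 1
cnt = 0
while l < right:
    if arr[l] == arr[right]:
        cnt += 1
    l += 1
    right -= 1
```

Let's trace through this code step by step.

Initialize: arr = [1, 2, 3, 10, 16, 20, 20, 20]
Initialize: l = 0
Initialize: right = 7
Initialize: cnt = 0
Entering loop: while l < right:
After iteration 1: l = 1, right = 6, cnt = 0
After iteration 2: l = 2, right = 5, cnt = 0
After iteration 3: l = 3, right = 4, cnt = 0
After iteration 4: l = 4, right = 3, cnt = 0
Loop ends.

Final answer: 0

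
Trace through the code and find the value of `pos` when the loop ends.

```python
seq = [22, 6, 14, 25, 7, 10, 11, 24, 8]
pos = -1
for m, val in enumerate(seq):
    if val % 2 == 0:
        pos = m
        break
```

Let's trace through this code step by step.

Initialize: seq = [22, 6, 14, 25, 7, 10, 11, 24, 8]
Initialize: pos = -1
Entering loop: for m, val in enumerate(seq):
After iteration 1: m = 0, val = 22, pos = 0
Loop ends.

Final answer: 0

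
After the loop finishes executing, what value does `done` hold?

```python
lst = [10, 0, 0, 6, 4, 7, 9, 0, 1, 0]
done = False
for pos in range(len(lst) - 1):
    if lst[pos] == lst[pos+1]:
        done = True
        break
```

Let's trace through this code step by step.

Initialize: lst = [10, 0, 0, 6, 4, 7, 9, 0, 1, 0]
Initialize: done = False
Entering loop: for pos in range(len(lst) - 1):
After iteration 1: pos = 0, done = False
After iteration 2: pos = 1, done = True
Loop ends.

Final answer: True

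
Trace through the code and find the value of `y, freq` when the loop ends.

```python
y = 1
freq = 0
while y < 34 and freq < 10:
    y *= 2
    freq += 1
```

Let's trace through this code step by step.

Initialize: y = 1
Initialize: freq = 0
Entering loop: while y < 34 and freq < 10:
After iteration 1: y = 2, freq = 1
After iteration 2: y = 4, freq = 2
After iteration 3: y = 8, freq = 3
After iteration 4: y = 16, freq = 4
After iteration 5: y = 32, freq = 5
After iteration 6: y = 64, freq = 6
Loop ends.

Final answer: 64, 6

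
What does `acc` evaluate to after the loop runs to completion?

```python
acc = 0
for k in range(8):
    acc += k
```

Let's trace through this code step by step.

Initialize: acc = 0
Entering loop: for k in range(8):
After iteration 1: k = 0, acc = 0
After iteration 2: k = 1, acc = 1
After iteration 3: k = 2, acc = 3
After iteration 4: k = 3, acc = 6
After iteration 5: k = 4, acc = 10
After iteration 6: k = 5, acc = 15
After iteration 7: k = 6, acc = 21
After iteration 8: k = 7, acc = 28
Loop ends.

Final answer: 28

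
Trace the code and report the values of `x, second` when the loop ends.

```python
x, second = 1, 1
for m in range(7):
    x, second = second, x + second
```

Let's trace through this code step by step.

Initialize: x = 1
Initialize: second = 1
Entering loop: for m in range(7):
After iteration 1: m = 0, x = 1, second = 2
After iteration 2: m = 1, x = 2, second = 3
After iteration 3: m = 2, x = 3, second = 5
After iteration 4: m = 3, x = 5, second = 8
After iteration 5: m = 4, x = 8, second = 13
After iteration 6: m = 5, x = 13, second = 21
After iteration 7: m = 6, x = 21, second = 34
Loop ends.

Final answer: 21, 34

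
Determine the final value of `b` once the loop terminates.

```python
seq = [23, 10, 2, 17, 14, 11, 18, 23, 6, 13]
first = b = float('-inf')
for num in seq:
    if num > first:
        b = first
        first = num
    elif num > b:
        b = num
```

Let's trace through this code step by step.

Initialize: seq = [23, 10, 2, 17, 14, 11, 18, 23, 6, 13]
Initialize: first = -inf
Initialize: b = -inf
Entering loop: for num in seq:
After iteration 1: num = 23, first = 23, b = -inf
After iteration 2: num = 10, first = 23, b = 10
After iteration 3: num = 2, first = 23, b = 10
After iteration 4: num = 17, first = 23, b = 17
After iteration 5: num = 14, first = 23, b = 17
After iteration 6: num = 11, first = 23, b = 17
After iteration 7: num = 18, first = 23, b = 18
After iteration 8: num = 23, first = 23, b = 23
After iteration 9: num = 6, first = 23, b = 23
After iteration 10: num = 13, first = 23, b = 23
Loop ends.

Final answer: 23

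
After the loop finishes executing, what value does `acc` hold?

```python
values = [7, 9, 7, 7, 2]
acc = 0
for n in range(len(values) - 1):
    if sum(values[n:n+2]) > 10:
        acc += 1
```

Let's trace through this code step by step.

Initialize: values = [7, 9, 7, 7, 2]
Initialize: acc = 0
Entering loop: for n in range(len(values) - 1):
After iteration 1: n = 0, acc = 1
After iteration 2: n = 1, acc = 2
After iteration 3: n = 2, acc = 3
After iteration 4: n = 3, acc = 3
Loop ends.

Final answer: 3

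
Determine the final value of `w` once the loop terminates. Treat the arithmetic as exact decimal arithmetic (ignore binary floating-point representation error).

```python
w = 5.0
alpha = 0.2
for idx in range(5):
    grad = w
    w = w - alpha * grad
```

Let's trace through this code step by step.

Initialize: w = 5.0
Initialize: alpha = 0.2
Entering loop: for idx in range(5):
After iteration 1: idx = 0, w = 4.0, grad = 5.0
After iteration 2: idx = 1, w = 3.2, grad = 4.0
After iteration 3: idx = 2, w = 2.56, grad = 3.2
After iteration 4: idx = 3, w = 2.048, grad = 2.56
After iteration 5: idx = 4, w = 1.6384, grad = 2.048
Loop ends.

Final answer: 1.6384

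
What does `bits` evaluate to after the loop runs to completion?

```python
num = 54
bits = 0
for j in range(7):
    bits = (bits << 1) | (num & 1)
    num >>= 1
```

Let's trace through this code step by step.

Initialize: num = 54
Initialize: bits = 0
Entering loop: for j in range(7):
After iteration 1: j = 0, num = 27, bits = 0
After iteration 2: j = 1, num = 13, bits = 1
After iteration 3: j = 2, num = 6, bits = 3
After iteration 4: j = 3, num = 3, bits = 6
After iteration 5: j = 4, num = 1, bits = 13
After iteration 6: j = 5, num = 0, bits = 27
After iteration 7: j = 6, num = 0, bits = 54
Loop ends.

Final answer: 54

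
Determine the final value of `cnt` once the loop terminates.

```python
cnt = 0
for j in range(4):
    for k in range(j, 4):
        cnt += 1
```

Let's trace through this code step by step.

Initialize: cnt = 0
Entering loop: for j in range(4):
After iteration 1: j = 0, cnt = 4
After iteration 2: j = 1, cnt = 7
After iteration 3: j = 2, cnt = 9
After iteration 4: j = 3, cnt = 10
Loop ends.

Final answer: 10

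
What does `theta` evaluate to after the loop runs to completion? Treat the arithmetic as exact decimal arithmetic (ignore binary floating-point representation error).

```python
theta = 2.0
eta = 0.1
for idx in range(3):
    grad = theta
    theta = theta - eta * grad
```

Let's trace through this code step by step.

Initialize: theta = 2.0
Initialize: eta = 0.1
Entering loop: for idx in range(3):
After iteration 1: idx = 0, theta = 1.8, grad = 2.0
After iteration 2: idx = 1, theta = 1.62, grad = 1.8
After iteration 3: idx = 2, theta = 1.458, grad = 1.62
Loop ends.

Final answer: 1.458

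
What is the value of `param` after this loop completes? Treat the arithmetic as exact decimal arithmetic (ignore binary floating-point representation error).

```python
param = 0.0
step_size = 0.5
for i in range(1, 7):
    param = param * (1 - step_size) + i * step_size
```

Let's trace through this code step by step.

Initialize: param = 0.0
Initialize: step_size = 0.5
Entering loop: for i in range(1, 7):
After iteration 1: i = 1, param = 0.5
After iteration 2: i = 2, param = 1.25
After iteration 3: i = 3, param = 2.125
After iteration 4: i = 4, param = 3.0625
After iteration 5: i = 5, param = 4.03125
After iteration 6: i = 6, param = 5.015625
Loop ends.

Final answer: 5.015625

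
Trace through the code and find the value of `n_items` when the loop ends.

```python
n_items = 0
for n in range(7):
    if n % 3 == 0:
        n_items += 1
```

Let's trace through this code step by step.

Initialize: n_items = 0
Entering loop: for n in range(7):
After iteration 1: n = 0, n_items = 1
After iteration 2: n = 1, n_items = 1
After iteration 3: n = 2, n_items = 1
After iteration 4: n = 3, n_items = 2
After iteration 5: n = 4, n_items = 2
After iteration 6: n = 5, n_items = 2
After iteration 7: n = 6, n_items = 3
Loop ends.

Final answer: 3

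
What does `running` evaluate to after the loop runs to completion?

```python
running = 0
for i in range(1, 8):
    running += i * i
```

Let's trace through this code step by step.

Initialize: running = 0
Entering loop: for i in range(1, 8):
After iteration 1: i = 1, running = 1
After iteration 2: i = 2, running = 5
After iteration 3: i = 3, running = 14
After iteration 4: i = 4, running = 30
After iteration 5: i = 5, running = 55
After iteration 6: i = 6, running = 91
After iteration 7: i = 7, running = 140
Loop ends.

Final answer: 140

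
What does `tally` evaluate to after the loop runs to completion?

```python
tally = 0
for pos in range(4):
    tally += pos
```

Let's trace through this code step by step.

Initialize: tally = 0
Entering loop: for pos in range(4):
After iteration 1: pos = 0, tally = 0
After iteration 2: pos = 1, tally = 1
After iteration 3: pos = 2, tally = 3
After iteration 4: pos = 3, tally = 6
Loop ends.

Final answer: 6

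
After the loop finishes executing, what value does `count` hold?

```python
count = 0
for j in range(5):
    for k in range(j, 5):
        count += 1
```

Let's trace through this code step by step.

Initialize: count = 0
Entering loop: for j in range(5):
After iteration 1: j = 0, count = 5
After iteration 2: j = 1, count = 9
After iteration 3: j = 2, count = 12
After iteration 4: j = 3, count = 14
After iteration 5: j = 4, count = 15
Loop ends.

Final answer: 15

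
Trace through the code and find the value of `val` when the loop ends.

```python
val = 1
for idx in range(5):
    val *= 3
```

Let's trace through this code step by step.

Initialize: val = 1
Entering loop: for idx in range(5):
After iteration 1: idx = 0, val = 3
After iteration 2: idx = 1, val = 9
After iteration 3: idx = 2, val = 27
After iteration 4: idx = 3, val = 81
After iteration 5: idx = 4, val = 243
Loop ends.

Final answer: 243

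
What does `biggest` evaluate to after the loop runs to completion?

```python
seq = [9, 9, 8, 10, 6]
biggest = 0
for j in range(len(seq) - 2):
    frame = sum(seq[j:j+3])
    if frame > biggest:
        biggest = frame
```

Let's trace through this code step by step.

Initialize: seq = [9, 9, 8, 10, 6]
Initialize: biggest = 0
Entering loop: for j in range(len(seq) - 2):
After iteration 1: j = 0, biggest = 26, frame = 26
After iteration 2: j = 1, biggest = 27, frame = 27
After iteration 3: j = 2, biggest = 27, frame = 24
Loop ends.

Final answer: 27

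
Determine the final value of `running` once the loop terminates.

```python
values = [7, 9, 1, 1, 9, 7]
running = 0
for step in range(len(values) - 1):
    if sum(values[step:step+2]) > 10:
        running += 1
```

Let's trace through this code step by step.

Initialize: values = [7, 9, 1, 1, 9, 7]
Initialize: running = 0
Entering loop: for step in range(len(values) - 1):
After iteration 1: step = 0, running = 1
After iteration 2: step = 1, running = 1
After iteration 3: step = 2, running = 1
After iteration 4: step = 3, running = 1
After iteration 5: step = 4, running = 2
Loop ends.

Final answer: 2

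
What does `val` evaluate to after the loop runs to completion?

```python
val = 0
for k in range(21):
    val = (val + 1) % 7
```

Let's trace through this code step by step.

Initialize: val = 0
Entering loop: for k in range(21):
After iteration 1: k = 0, val = 1
After iteration 2: k = 1, val = 2
After iteration 3: k = 2, val = 3
After iteration 4: k = 3, val = 4
After iteration 5: k = 4, val = 5
After iteration 6: k = 5, val = 6
After iteration 7: k = 6, val = 0
After iteration 8: k = 7, val = 1
After iteration 9: k = 8, val = 2
After iteration 10: k = 9, val = 3
After iteration 11: k = 10, val = 4
After iteration 12: k = 11, val = 5
After iteration 13: k = 12, val = 6
After iteration 14: k = 13, val = 0
After iteration 15: k = 14, val = 1
After iteration 16: k = 15, val = 2
After iteration 17: k = 16, val = 3
After iteration 18: k = 17, val = 4
After iteration 19: k = 18, val = 5
After iteration 20: k = 19, val = 6
After iteration 21: k = 20, val = 0
Loop ends.

Final answer: 0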